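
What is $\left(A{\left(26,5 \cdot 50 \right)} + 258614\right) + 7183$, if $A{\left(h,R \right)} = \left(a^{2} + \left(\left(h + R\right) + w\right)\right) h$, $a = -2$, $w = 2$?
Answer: $273129$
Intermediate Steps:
$A{\left(h,R \right)} = h \left(6 + R + h\right)$ ($A{\left(h,R \right)} = \left(\left(-2\right)^{2} + \left(\left(h + R\right) + 2\right)\right) h = \left(4 + \left(\left(R + h\right) + 2\right)\right) h = \left(4 + \left(2 + R + h\right)\right) h = \left(6 + R + h\right) h = h \left(6 + R + h\right)$)
$\left(A{\left(26,5 \cdot 50 \right)} + 258614\right) + 7183 = \left(26 \left(6 + 5 \cdot 50 + 26\right) + 258614\right) + 7183 = \left(26 \left(6 + 250 + 26\right) + 258614\right) + 7183 = \left(26 \cdot 282 + 258614\right) + 7183 = \left(7332 + 258614\right) + 7183 = 265946 + 7183 = 273129$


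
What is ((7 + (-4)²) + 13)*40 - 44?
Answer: 1396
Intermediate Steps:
((7 + (-4)²) + 13)*40 - 44 = ((7 + 16) + 13)*40 - 44 = (23 + 13)*40 - 44 = 36*40 - 44 = 1440 - 44 = 1396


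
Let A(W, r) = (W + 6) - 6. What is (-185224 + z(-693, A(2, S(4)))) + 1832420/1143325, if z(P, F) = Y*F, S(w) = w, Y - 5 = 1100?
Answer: -41848529826/228665 ≈ -1.8301e+5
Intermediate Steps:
Y = 1105 (Y = 5 + 1100 = 1105)
A(W, r) = W (A(W, r) = (6 + W) - 6 = W)
z(P, F) = 1105*F
(-185224 + z(-693, A(2, S(4)))) + 1832420/1143325 = (-185224 + 1105*2) + 1832420/1143325 = (-185224 + 2210) + 1832420*(1/1143325) = -183014 + 366484/228665 = -41848529826/228665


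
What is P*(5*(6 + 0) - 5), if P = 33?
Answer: 825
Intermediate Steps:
P*(5*(6 + 0) - 5) = 33*(5*(6 + 0) - 5) = 33*(5*6 - 5) = 33*(30 - 5) = 33*25 = 825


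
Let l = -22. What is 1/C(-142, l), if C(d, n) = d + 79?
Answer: -1/63 ≈ -0.015873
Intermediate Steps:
C(d, n) = 79 + d
1/C(-142, l) = 1/(79 - 142) = 1/(-63) = -1/63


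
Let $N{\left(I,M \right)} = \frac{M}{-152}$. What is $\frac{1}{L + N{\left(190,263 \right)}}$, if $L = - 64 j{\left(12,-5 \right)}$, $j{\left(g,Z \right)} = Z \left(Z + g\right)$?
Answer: $\frac{152}{340217} \approx 0.00044677$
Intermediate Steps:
$N{\left(I,M \right)} = - \frac{M}{152}$ ($N{\left(I,M \right)} = M \left(- \frac{1}{152}\right) = - \frac{M}{152}$)
$L = 2240$ ($L = - 64 \left(- 5 \left(-5 + 12\right)\right) = - 64 \left(\left(-5\right) 7\right) = \left(-64\right) \left(-35\right) = 2240$)
$\frac{1}{L + N{\left(190,263 \right)}} = \frac{1}{2240 - \frac{263}{152}} = \frac{1}{\frac{340217}{152}} = \frac{152}{340217}$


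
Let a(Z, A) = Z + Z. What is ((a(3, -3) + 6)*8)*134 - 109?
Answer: 12755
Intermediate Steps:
a(Z, A) = 2*Z
((a(3, -3) + 6)*8)*134 - 109 = ((2*3 + 6)*8)*134 - 109 = ((6 + 6)*8)*134 - 109 = (12*8)*134 - 109 = 96*134 - 109 = 12864 - 109 = 12755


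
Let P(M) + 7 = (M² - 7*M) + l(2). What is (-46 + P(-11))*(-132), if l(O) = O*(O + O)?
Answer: -20196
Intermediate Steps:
l(O) = 2*O² (l(O) = O*(2*O) = 2*O²)
P(M) = 1 + M² - 7*M (P(M) = -7 + ((M² - 7*M) + 2*2²) = -7 + ((M² - 7*M) + 2*4) = -7 + ((M² - 7*M) + 8) = -7 + (8 + M² - 7*M) = 1 + M² - 7*M)
(-46 + P(-11))*(-132) = (-46 + (1 + (-11)² - 7*(-11)))*(-132) = (-46 + (1 + 121 + 77))*(-132) = (-46 + 199)*(-132) = 153*(-132) = -20196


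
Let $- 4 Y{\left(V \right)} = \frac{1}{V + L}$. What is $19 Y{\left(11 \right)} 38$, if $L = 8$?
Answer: $- \frac{19}{2} \approx -9.5$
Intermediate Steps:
$Y{\left(V \right)} = - \frac{1}{4 \left(8 + V\right)}$ ($Y{\left(V \right)} = - \frac{1}{4 \left(V + 8\right)} = - \frac{1}{4 \left(8 + V\right)}$)
$19 Y{\left(11 \right)} 38 = 19 \left(- \frac{1}{32 + 4 \cdot 11}\right) 38 = 19 \left(- \frac{1}{32 + 44}\right) 38 = 19 \left(- \frac{1}{76}\right) 38 = \left(- \frac{1}{4}\right) 38 = - \frac{19}{2}$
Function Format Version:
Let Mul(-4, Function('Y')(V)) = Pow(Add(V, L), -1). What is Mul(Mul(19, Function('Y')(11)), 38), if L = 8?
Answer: Rational(-19, 2) ≈ -9.5000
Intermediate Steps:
Function('Y')(V) = Mul(Rational(-1, 4), Pow(Add(8, V), -1)) (Function('Y')(V) = Mul(Rational(-1, 4), Pow(Add(V, 8), -1)) = Mul(Rational(-1, 4), Pow(Add(8, V), -1)))
Mul(Mul(19, Function('Y')(11)), 38) = Mul(Mul(19, Mul(-1, Pow(Add(32, Mul(4, 11)), -1))), 38) = Mul(Mul(19, Mul(-1, Pow(Add(32, 44), -1))), 38) = Mul(Mul(19, Mul(-1, Pow(76, -1))), 38) = Mul(Mul(19, Mul(-1, Rational(1, 76))), 38) = Mul(Mul(19, Rational(-1, 76)), 38) = Mul(Rational(-1, 4), 38) = Rational(-19, 2)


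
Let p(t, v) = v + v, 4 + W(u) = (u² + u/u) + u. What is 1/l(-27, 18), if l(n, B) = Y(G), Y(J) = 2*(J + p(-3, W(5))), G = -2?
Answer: 1/104 ≈ 0.0096154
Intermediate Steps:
W(u) = -3 + u + u² (W(u) = -4 + ((u² + u/u) + u) = -4 + ((u² + 1) + u) = -4 + ((1 + u²) + u) = -4 + (1 + u + u²) = -3 + u + u²)
p(t, v) = 2*v
Y(J) = 108 + 2*J (Y(J) = 2*(J + 2*(-3 + 5 + 5²)) = 2*(J + 2*(-3 + 5 + 25)) = 2*(J + 2*27) = 2*(J + 54) = 2*(54 + J) = 108 + 2*J)
l(n, B) = 104 (l(n, B) = 108 + 2*(-2) = 108 - 4 = 104)
1/l(-27, 18) = 1/104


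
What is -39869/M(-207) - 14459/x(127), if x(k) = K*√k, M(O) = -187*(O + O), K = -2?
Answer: -39869/77418 + 14459*√127/254 ≈ 641.00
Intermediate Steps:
M(O) = -374*O
x(k) = -2*√k
-39869/M(-207) - 14459/x(127) = -39869/((-374*(-207))) - 14459*(-√127/254) = -39869/77418 - (-14459)*√127/254 = -39869*1/77418 + 14459*√127/254 = -39869/77418 + 14459*√127/254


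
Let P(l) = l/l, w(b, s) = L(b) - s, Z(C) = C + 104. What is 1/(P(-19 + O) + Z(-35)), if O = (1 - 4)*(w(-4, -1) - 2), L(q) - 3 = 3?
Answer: 1/70 ≈ 0.014286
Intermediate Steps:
L(q) = 6 (L(q) = 3 + 3 = 6)
Z(C) = 104 + C
w(b, s) = 6 - s
O = -15 (O = (1 - 4)*((6 - 1*(-1)) - 2) = -3*((6 + 1) - 2) = -3*(7 - 2) = -3*5 = -15)
P(l) = 1
1/(P(-19 + O) + Z(-35)) = 1/(1 + (104 - 35)) = 1/(1 + 69) = 1/70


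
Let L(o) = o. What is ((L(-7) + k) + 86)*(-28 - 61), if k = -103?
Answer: 2136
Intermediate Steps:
((L(-7) + k) + 86)*(-28 - 61) = ((-7 - 103) + 86)*(-28 - 61) = (-110 + 86)*(-89) = -24*(-89) = 2136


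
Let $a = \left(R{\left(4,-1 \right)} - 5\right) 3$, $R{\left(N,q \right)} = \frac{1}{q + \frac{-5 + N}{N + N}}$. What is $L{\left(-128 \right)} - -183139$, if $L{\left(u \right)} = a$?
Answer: $\frac{549364}{3} \approx 1.8312 \cdot 10^{5}$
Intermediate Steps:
$R{\left(N,q \right)} = \frac{1}{q + \frac{-5 + N}{2 N}}$
$a = - \frac{53}{3}$ ($a = \left(2 \cdot 4 \frac{1}{-5 + 4 + 2 \cdot 4 \left(-1\right)} - 5\right) 3 = \left(2 \cdot 4 \frac{1}{-5 + 4 - 8} - 5\right) 3 = \left(2 \cdot 4 \frac{1}{-9} - 5\right) 3 = \left(2 \cdot 4 \left(- \frac{1}{9}\right) - 5\right) 3 = \left(- \frac{8}{9} - 5\right) 3 = \left(- \frac{53}{9}\right) 3 = - \frac{53}{3} \approx -17.667$)
$L{\left(u \right)} = - \frac{53}{3}$
$L{\left(-128 \right)} - -183139 = - \frac{53}{3} - -183139 = - \frac{53}{3} + 183139 = \frac{549364}{3}$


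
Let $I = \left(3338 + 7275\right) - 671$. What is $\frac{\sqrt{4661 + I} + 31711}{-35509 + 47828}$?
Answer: $\frac{31711}{12319} + \frac{\sqrt{14603}}{12319} \approx 2.584$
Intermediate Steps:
$I = 9942$ ($I = 10613 - 671 = 9942$)
$\frac{\sqrt{4661 + I} + 31711}{-35509 + 47828} = \frac{\sqrt{4661 + 9942} + 31711}{-35509 + 47828} = \frac{\sqrt{14603} + 31711}{12319} = \left(31711 + \sqrt{14603}\right) \frac{1}{12319} = \frac{31711}{12319} + \frac{\sqrt{14603}}{12319}$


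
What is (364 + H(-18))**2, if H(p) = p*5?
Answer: 75076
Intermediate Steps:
H(p) = 5*p
(364 + H(-18))**2 = (364 + 5*(-18))**2 = (364 - 90)**2 = 274**2 = 75076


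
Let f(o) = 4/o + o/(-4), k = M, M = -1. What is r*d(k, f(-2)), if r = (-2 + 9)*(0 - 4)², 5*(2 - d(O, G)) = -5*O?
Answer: 112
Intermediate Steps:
k = -1
f(o) = 4/o - o/4 (f(o) = 4/o + o*(-¼) = 4/o - o/4)
d(O, G) = 2 + O (d(O, G) = 2 - (-1)*O = 2 + O)
r = 112 (r = 7*(-4)² = 7*16 = 112)
r*d(k, f(-2)) = 112*(2 - 1) = 112*1 = 112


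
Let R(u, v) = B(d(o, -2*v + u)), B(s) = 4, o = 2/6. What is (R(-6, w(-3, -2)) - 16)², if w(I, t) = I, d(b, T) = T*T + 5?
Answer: 144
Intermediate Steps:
o = ⅓ (o = 2*(⅙) = ⅓ ≈ 0.33333)
d(b, T) = 5 + T² (d(b, T) = T² + 5 = 5 + T²)
R(u, v) = 4
(R(-6, w(-3, -2)) - 16)² = (4 - 16)² = (-12)² = 144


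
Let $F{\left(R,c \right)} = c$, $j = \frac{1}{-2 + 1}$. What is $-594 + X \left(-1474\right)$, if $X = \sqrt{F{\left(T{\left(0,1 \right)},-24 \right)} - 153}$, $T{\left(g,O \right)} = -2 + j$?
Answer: $-594 - 1474 i \sqrt{177} \approx -594.0 - 19610.0 i$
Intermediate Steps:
$j = -1$ ($j = \frac{1}{-1} = -1$)
$T{\left(g,O \right)} = -3$ ($T{\left(g,O \right)} = -2 - 1 = -3$)
$X = i \sqrt{177}$ ($X = \sqrt{-24 - 153} = \sqrt{-177} = i \sqrt{177} \approx 13.304 i$)
$-594 + X \left(-1474\right) = -594 + i \sqrt{177} \left(-1474\right) = -594 - 1474 i \sqrt{177}$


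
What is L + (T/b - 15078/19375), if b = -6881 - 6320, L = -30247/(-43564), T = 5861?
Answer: -5881917769267/11142337052500 ≈ -0.52789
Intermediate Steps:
L = 30247/43564 (L = -30247*(-1/43564) = 30247/43564 ≈ 0.69431)
b = -13201
L + (T/b - 15078/19375) = 30247/43564 + (5861/(-13201) - 15078/19375) = 30247/43564 + (5861*(-1/13201) - 15078*1/19375) = 30247/43564 + (-5861/13201 - 15078/19375) = 30247/43564 - 312601553/255769375 = -5881917769267/11142337052500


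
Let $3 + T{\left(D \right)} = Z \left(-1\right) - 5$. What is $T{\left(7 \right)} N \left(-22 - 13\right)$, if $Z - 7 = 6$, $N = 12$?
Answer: $8820$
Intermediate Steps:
$Z = 13$ ($Z = 7 + 6 = 13$)
$T{\left(D \right)} = -21$ ($T{\left(D \right)} = -3 + \left(13 \left(-1\right) - 5\right) = -3 - 18 = -21$)
$T{\left(7 \right)} N \left(-22 - 13\right) = \left(-21\right) 12 \left(-22 - 13\right) = \left(-252\right) \left(-35\right) = 8820$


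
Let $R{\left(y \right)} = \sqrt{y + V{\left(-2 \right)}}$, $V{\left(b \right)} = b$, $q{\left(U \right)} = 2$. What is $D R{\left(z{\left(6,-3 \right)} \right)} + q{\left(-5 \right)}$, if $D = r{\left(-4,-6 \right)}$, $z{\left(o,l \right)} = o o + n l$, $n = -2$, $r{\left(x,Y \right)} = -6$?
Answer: $2 - 12 \sqrt{10} \approx -35.947$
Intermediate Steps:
$z{\left(o,l \right)} = o^{2} - 2 l$ ($z{\left(o,l \right)} = o o - 2 l = o^{2} - 2 l$)
$R{\left(y \right)} = \sqrt{-2 + y}$ ($R{\left(y \right)} = \sqrt{y - 2} = \sqrt{-2 + y}$)
$D = -6$
$D R{\left(z{\left(6,-3 \right)} \right)} + q{\left(-5 \right)} = - 6 \sqrt{-2 - \left(-6 - 6^{2}\right)} + 2 = - 6 \sqrt{-2 + \left(36 + 6\right)} + 2 = - 6 \sqrt{-2 + 42} + 2 = - 6 \sqrt{40} + 2 = - 6 \cdot 2 \sqrt{10} + 2 = - 12 \sqrt{10} + 2 = 2 - 12 \sqrt{10}$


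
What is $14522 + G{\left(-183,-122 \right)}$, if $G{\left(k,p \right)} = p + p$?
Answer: $14278$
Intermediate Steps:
$G{\left(k,p \right)} = 2 p$
$14522 + G{\left(-183,-122 \right)} = 14522 + 2 \left(-122\right) = 14522 - 244 = 14278$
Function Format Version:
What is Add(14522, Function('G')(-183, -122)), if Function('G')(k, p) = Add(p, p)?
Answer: 14278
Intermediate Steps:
Function('G')(k, p) = Mul(2, p)
Add(14522, Function('G')(-183, -122)) = Add(14522, Mul(2, -122)) = Add(14522, -244) = 14278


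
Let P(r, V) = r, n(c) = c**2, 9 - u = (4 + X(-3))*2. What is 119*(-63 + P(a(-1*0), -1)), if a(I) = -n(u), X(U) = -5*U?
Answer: -107576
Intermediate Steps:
u = -29 (u = 9 - (4 - 5*(-3))*2 = 9 - (4 + 15)*2 = 9 - 19*2 = 9 - 1*38 = 9 - 38 = -29)
a(I) = -841 (a(I) = -1*(-29)**2 = -1*841 = -841)
119*(-63 + P(a(-1*0), -1)) = 119*(-63 - 841) = 119*(-904) = -107576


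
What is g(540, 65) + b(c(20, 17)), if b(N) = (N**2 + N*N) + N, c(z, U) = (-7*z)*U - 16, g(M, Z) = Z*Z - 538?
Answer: 11482923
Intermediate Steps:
g(M, Z) = -538 + Z**2 (g(M, Z) = Z**2 - 538 = -538 + Z**2)
c(z, U) = -16 - 7*U*z (c(z, U) = -7*U*z - 16 = -16 - 7*U*z)
b(N) = N + 2*N**2 (b(N) = (N**2 + N**2) + N = 2*N**2 + N = N + 2*N**2)
g(540, 65) + b(c(20, 17)) = (-538 + 65**2) + (-16 - 7*17*20)*(1 + 2*(-16 - 7*17*20)) = (-538 + 4225) + (-16 - 2380)*(1 + 2*(-16 - 2380)) = 3687 - 2396*(1 + 2*(-2396)) = 3687 - 2396*(1 - 4792) = 3687 - 2396*(-4791) = 3687 + 11479236 = 11482923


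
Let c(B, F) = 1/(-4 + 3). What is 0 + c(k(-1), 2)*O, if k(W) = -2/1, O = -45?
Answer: 45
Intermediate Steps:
k(W) = -2 (k(W) = -2*1 = -2)
c(B, F) = -1 (c(B, F) = 1/(-1) = -1)
0 + c(k(-1), 2)*O = 0 - 1*(-45) = 0 + 45 = 45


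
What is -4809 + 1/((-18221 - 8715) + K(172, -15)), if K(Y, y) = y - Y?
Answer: -130434508/27123 ≈ -4809.0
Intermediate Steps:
-4809 + 1/((-18221 - 8715) + K(172, -15)) = -4809 + 1/((-18221 - 8715) + (-15 - 1*172)) = -4809 + 1/(-26936 + (-15 - 172)) = -4809 + 1/(-26936 - 187) = -4809 + 1/(-27123) = -4809 - 1/27123 = -130434508/27123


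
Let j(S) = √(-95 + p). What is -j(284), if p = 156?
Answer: -√61 ≈ -7.8102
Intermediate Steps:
j(S) = √61 (j(S) = √(-95 + 156) = √61)
-j(284) = -√61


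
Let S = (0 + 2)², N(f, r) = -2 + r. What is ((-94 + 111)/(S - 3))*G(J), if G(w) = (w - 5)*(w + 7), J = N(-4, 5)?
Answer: -340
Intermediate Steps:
S = 4 (S = 2² = 4)
J = 3 (J = -2 + 5 = 3)
G(w) = (-5 + w)*(7 + w)
((-94 + 111)/(S - 3))*G(J) = ((-94 + 111)/(4 - 3))*(-35 + 3² + 2*3) = (17/1)*(-35 + 9 + 6) = (17*1)*(-20) = 17*(-20) = -340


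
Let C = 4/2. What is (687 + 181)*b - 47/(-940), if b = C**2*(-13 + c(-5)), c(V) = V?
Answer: -1249919/20 ≈ -62496.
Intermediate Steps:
C = 2 (C = 4*(1/2) = 2)
b = -72 (b = 2**2*(-13 - 5) = 4*(-18) = -72)
(687 + 181)*b - 47/(-940) = (687 + 181)*(-72) - 47/(-940) = 868*(-72) - 47*(-1/940) = -62496 + 1/20 = -1249919/20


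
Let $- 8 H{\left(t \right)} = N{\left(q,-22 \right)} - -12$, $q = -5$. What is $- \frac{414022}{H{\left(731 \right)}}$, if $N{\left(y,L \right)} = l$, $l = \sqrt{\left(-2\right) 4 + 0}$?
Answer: $\frac{4968264}{19} - \frac{828044 i \sqrt{2}}{19} \approx 2.6149 \cdot 10^{5} - 61633.0 i$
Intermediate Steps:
$l = 2 i \sqrt{2}$ ($l = \sqrt{-8 + 0} = \sqrt{-8} = 2 i \sqrt{2} \approx 2.8284 i$)
$N{\left(y,L \right)} = 2 i \sqrt{2}$
$H{\left(t \right)} = - \frac{3}{2} - \frac{i \sqrt{2}}{4}$ ($H{\left(t \right)} = - \frac{2 i \sqrt{2} - -12}{8} = - \frac{2 i \sqrt{2} + 12}{8} = - \frac{12 + 2 i \sqrt{2}}{8} = - \frac{3}{2} - \frac{i \sqrt{2}}{4}$)
$- \frac{414022}{H{\left(731 \right)}} = - \frac{414022}{- \frac{3}{2} - \frac{i \sqrt{2}}{4}}$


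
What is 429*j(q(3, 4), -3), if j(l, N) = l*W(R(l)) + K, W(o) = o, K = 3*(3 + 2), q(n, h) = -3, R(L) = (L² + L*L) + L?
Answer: -12870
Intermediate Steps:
R(L) = L + 2*L² (R(L) = (L² + L²) + L = 2*L² + L = L + 2*L²)
K = 15 (K = 3*5 = 15)
j(l, N) = 15 + l²*(1 + 2*l) (j(l, N) = l*(l*(1 + 2*l)) + 15 = l²*(1 + 2*l) + 15 = 15 + l²*(1 + 2*l))
429*j(q(3, 4), -3) = 429*(15 + (-3)²*(1 + 2*(-3))) = 429*(15 + 9*(1 - 6)) = 429*(15 + 9*(-5)) = 429*(15 - 45) = 429*(-30) = -12870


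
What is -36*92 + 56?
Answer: -3256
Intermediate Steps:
-36*92 + 56 = -3312 + 56 = -3256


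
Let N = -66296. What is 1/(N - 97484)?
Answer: -1/163780 ≈ -6.1058e-6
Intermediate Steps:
1/(N - 97484) = 1/(-66296 - 97484) = 1/(-163780) = -1/163780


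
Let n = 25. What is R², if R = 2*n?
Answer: 2500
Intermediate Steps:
R = 50 (R = 2*25 = 50)
R² = 50² = 2500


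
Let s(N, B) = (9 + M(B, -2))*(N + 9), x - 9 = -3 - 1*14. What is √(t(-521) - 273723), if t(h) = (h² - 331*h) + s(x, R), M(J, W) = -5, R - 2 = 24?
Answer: √170173 ≈ 412.52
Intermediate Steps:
R = 26 (R = 2 + 24 = 26)
x = -8 (x = 9 + (-3 - 1*14) = 9 + (-3 - 14) = 9 - 17 = -8)
s(N, B) = 36 + 4*N (s(N, B) = (9 - 5)*(N + 9) = 4*(9 + N) = 36 + 4*N)
t(h) = 4 + h² - 331*h (t(h) = (h² - 331*h) + (36 + 4*(-8)) = (h² - 331*h) + (36 - 32) = (h² - 331*h) + 4 = 4 + h² - 331*h)
√(t(-521) - 273723) = √((4 + (-521)² - 331*(-521)) - 273723) = √((4 + 271441 + 172451) - 273723) = √(443896 - 273723) = √170173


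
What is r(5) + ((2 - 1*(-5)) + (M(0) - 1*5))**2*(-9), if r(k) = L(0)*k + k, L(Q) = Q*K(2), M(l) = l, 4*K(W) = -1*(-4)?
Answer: -31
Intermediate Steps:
K(W) = 1 (K(W) = (-1*(-4))/4 = (1/4)*4 = 1)
L(Q) = Q (L(Q) = Q*1 = Q)
r(k) = k (r(k) = 0*k + k = 0 + k = k)
r(5) + ((2 - 1*(-5)) + (M(0) - 1*5))**2*(-9) = 5 + ((2 - 1*(-5)) + (0 - 1*5))**2*(-9) = 5 + ((2 + 5) + (0 - 5))**2*(-9) = 5 + (7 - 5)**2*(-9) = 5 + 2**2*(-9) = 5 + 4*(-9) = 5 - 36 = -31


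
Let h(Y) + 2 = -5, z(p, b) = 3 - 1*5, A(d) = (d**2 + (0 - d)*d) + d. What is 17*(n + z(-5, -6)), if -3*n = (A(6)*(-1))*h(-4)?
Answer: -272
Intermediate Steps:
A(d) = d (A(d) = (d**2 + (-d)*d) + d = (d**2 - d**2) + d = 0 + d = d)
z(p, b) = -2 (z(p, b) = 3 - 5 = -2)
h(Y) = -7 (h(Y) = -2 - 5 = -7)
n = -14 (n = -6*(-1)*(-7)/3 = -(-2)*(-7) = -1/3*42 = -14)
17*(n + z(-5, -6)) = 17*(-14 - 2) = 17*(-16) = -272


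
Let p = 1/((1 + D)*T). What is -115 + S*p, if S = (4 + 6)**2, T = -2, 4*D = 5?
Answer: -1235/9 ≈ -137.22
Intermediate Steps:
D = 5/4 (D = (1/4)*5 = 5/4 ≈ 1.2500)
S = 100 (S = 10**2 = 100)
p = -2/9 (p = 1/((1 + 5/4)*(-2)) = 1/((9/4)*(-2)) = 1/(-9/2) = -2/9 ≈ -0.22222)
-115 + S*p = -115 + 100*(-2/9) = -115 - 200/9 = -1235/9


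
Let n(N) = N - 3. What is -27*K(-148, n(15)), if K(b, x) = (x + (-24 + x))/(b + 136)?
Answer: 0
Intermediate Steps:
n(N) = -3 + N
K(b, x) = (-24 + 2*x)/(136 + b)
-27*K(-148, n(15)) = -54*(-12 + (-3 + 15))/(136 - 148) = -54*(-12 + 12)/(-12) = -54*(-1)*0/12 = -27*0 = 0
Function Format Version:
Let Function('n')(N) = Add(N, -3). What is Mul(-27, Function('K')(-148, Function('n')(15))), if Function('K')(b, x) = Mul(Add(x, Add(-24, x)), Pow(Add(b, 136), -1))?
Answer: 0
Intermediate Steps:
Function('n')(N) = Add(-3, N)
Function('K')(b, x) = Mul(Pow(Add(136, b), -1), Add(-24, Mul(2, x))) (Function('K')(b, x) = Mul(Add(-24, Mul(2, x)), Pow(Add(136, b), -1)) = Mul(Pow(Add(136, b), -1), Add(-24, Mul(2, x))))
Mul(-27, Function('K')(-148, Function('n')(15))) = Mul(-27, Mul(2, Pow(Add(136, -148), -1), Add(-12, Add(-3, 15)))) = Mul(-27, Mul(2, Pow(-12, -1), Add(-12, 12))) = Mul(-27, Mul(2, Rational(-1, 12), 0)) = Mul(-27, 0) = 0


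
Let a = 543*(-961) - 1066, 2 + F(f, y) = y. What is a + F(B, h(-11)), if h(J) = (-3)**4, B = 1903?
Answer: -522810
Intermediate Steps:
h(J) = 81
F(f, y) = -2 + y
a = -522889 (a = -521823 - 1066 = -522889)
a + F(B, h(-11)) = -522889 + (-2 + 81) = -522889 + 79 = -522810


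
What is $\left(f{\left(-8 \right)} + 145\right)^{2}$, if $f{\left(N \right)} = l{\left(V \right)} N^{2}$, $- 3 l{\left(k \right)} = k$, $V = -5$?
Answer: $\frac{570025}{9} \approx 63336.0$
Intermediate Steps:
$l{\left(k \right)} = - \frac{k}{3}$
$f{\left(N \right)} = \frac{5 N^{2}}{3}$ ($f{\left(N \right)} = \left(- \frac{1}{3}\right) \left(-5\right) N^{2} = \frac{5 N^{2}}{3}$)
$\left(f{\left(-8 \right)} + 145\right)^{2} = \left(\frac{5 \left(-8\right)^{2}}{3} + 145\right)^{2} = \left(\frac{5}{3} \cdot 64 + 145\right)^{2} = \left(\frac{320}{3} + 145\right)^{2} = \left(\frac{755}{3}\right)^{2} = \frac{570025}{9}$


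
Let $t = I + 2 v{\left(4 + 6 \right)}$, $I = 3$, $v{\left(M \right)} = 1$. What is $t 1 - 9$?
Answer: $-4$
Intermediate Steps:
$t = 5$ ($t = 3 + 2 \cdot 1 = 3 + 2 = 5$)
$t 1 - 9 = 5 \cdot 1 - 9 = 5 - 9 = -4$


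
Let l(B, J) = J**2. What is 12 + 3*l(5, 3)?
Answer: 39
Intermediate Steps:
12 + 3*l(5, 3) = 12 + 3*3**2 = 12 + 3*9 = 12 + 27 = 39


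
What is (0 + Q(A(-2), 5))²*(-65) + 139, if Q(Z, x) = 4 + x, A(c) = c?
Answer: -5126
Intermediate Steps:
(0 + Q(A(-2), 5))²*(-65) + 139 = (0 + (4 + 5))²*(-65) + 139 = (0 + 9)²*(-65) + 139 = 9²*(-65) + 139 = 81*(-65) + 139 = -5265 + 139 = -5126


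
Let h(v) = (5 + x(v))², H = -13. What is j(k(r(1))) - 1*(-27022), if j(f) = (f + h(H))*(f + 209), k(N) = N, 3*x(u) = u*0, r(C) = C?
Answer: 32482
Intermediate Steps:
x(u) = 0 (x(u) = (u*0)/3 = (⅓)*0 = 0)
h(v) = 25 (h(v) = (5 + 0)² = 5² = 25)
j(f) = (25 + f)*(209 + f) (j(f) = (f + 25)*(f + 209) = (25 + f)*(209 + f))
j(k(r(1))) - 1*(-27022) = (5225 + 1² + 234*1) - 1*(-27022) = (5225 + 1 + 234) + 27022 = 5460 + 27022 = 32482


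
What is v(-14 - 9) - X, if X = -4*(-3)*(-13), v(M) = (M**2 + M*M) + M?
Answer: 1191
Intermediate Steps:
v(M) = M + 2*M**2 (v(M) = (M**2 + M**2) + M = 2*M**2 + M = M + 2*M**2)
X = -156 (X = 12*(-13) = -156)
v(-14 - 9) - X = (-14 - 9)*(1 + 2*(-14 - 9)) - 1*(-156) = -23*(1 + 2*(-23)) + 156 = -23*(1 - 46) + 156 = -23*(-45) + 156 = 1035 + 156 = 1191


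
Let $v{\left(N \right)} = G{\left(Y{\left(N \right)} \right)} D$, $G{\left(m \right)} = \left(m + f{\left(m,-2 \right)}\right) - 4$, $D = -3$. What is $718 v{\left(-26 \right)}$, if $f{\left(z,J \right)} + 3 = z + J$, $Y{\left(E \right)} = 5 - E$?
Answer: $-114162$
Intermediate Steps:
$f{\left(z,J \right)} = -3 + J + z$ ($f{\left(z,J \right)} = -3 + \left(z + J\right) = -3 + \left(J + z\right) = -3 + J + z$)
$G{\left(m \right)} = -9 + 2 m$ ($G{\left(m \right)} = \left(m - \left(5 - m\right)\right) - 4 = \left(m + \left(-5 + m\right)\right) - 4 = \left(-5 + 2 m\right) - 4 = -9 + 2 m$)
$v{\left(N \right)} = -3 + 6 N$ ($v{\left(N \right)} = \left(-9 + 2 \left(5 - N\right)\right) \left(-3\right) = \left(-9 - \left(-10 + 2 N\right)\right) \left(-3\right) = \left(1 - 2 N\right) \left(-3\right) = -3 + 6 N$)
$718 v{\left(-26 \right)} = 718 \left(-3 + 6 \left(-26\right)\right) = 718 \left(-3 - 156\right) = 718 \left(-159\right) = -114162$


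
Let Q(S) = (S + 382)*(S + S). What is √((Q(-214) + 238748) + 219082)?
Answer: √385926 ≈ 621.23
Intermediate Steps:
Q(S) = 2*S*(382 + S) (Q(S) = (382 + S)*(2*S) = 2*S*(382 + S))
√((Q(-214) + 238748) + 219082) = √((2*(-214)*(382 - 214) + 238748) + 219082) = √((2*(-214)*168 + 238748) + 219082) = √((-71904 + 238748) + 219082) = √(166844 + 219082) = √385926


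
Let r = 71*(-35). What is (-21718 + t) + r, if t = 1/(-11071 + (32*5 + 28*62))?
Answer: -222062526/9175 ≈ -24203.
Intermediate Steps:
r = -2485
t = -1/9175 (t = 1/(-11071 + (160 + 1736)) = 1/(-11071 + 1896) = 1/(-9175) = -1/9175 ≈ -0.00010899)
(-21718 + t) + r = (-21718 - 1/9175) - 2485 = -199262651/9175 - 2485 = -222062526/9175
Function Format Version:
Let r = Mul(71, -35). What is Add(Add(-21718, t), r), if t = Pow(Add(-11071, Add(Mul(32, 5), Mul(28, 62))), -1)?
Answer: Rational(-222062526, 9175) ≈ -24203.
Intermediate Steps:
r = -2485
t = Rational(-1, 9175) (t = Pow(Add(-11071, Add(160, 1736)), -1) = Pow(Add(-11071, 1896), -1) = Pow(-9175, -1) = Rational(-1, 9175) ≈ -0.00010899)
Add(Add(-21718, t), r) = Add(Add(-21718, Rational(-1, 9175)), -2485) = Add(Rational(-199262651, 9175), -2485) = Rational(-222062526, 9175)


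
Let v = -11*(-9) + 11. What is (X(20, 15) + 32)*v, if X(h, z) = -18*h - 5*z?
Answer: -44330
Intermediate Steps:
v = 110 (v = 99 + 11 = 110)
(X(20, 15) + 32)*v = ((-18*20 - 5*15) + 32)*110 = ((-360 - 75) + 32)*110 = (-435 + 32)*110 = -403*110 = -44330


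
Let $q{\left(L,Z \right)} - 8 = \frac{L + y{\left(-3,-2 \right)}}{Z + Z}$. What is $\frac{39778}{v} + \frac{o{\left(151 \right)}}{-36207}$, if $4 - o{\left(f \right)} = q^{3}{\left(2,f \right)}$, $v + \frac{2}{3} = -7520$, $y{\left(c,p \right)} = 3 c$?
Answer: $- \frac{59347726835557295}{11250218830990536} \approx -5.2753$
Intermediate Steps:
$v = - \frac{22562}{3}$ ($v = - \frac{2}{3} - 7520 = - \frac{22562}{3} \approx -7520.7$)
$q{\left(L,Z \right)} = 8 + \frac{-9 + L}{2 Z}$ ($q{\left(L,Z \right)} = 8 + \frac{L + 3 \left(-3\right)}{Z + Z} = 8 + \frac{L - 9}{2 Z} = 8 + \left(-9 + L\right) \frac{1}{2 Z} = 8 + \frac{-9 + L}{2 Z}$)
$o{\left(f \right)} = 4 - \frac{\left(-7 + 16 f\right)^{3}}{8 f^{3}}$ ($o{\left(f \right)} = 4 - \left(\frac{-9 + 2 + 16 f}{2 f}\right)^{3} = 4 - \left(\frac{-7 + 16 f}{2 f}\right)^{3} = 4 - \frac{\left(-7 + 16 f\right)^{3}}{8 f^{3}}$)
$\frac{39778}{v} + \frac{o{\left(151 \right)}}{-36207} = \frac{39778}{- \frac{22562}{3}} + \frac{4 - \frac{\left(-7 + 16 \cdot 151\right)^{3}}{8 \cdot 3442951}}{-36207} = 39778 \left(- \frac{3}{22562}\right) + \left(4 - \frac{\left(-7 + 2416\right)^{3}}{27543608}\right) \left(- \frac{1}{36207}\right) = - \frac{59667}{11281} + \left(4 - \frac{2409^{3}}{27543608}\right) \left(- \frac{1}{36207}\right) = - \frac{59667}{11281} + \left(4 - \frac{1}{27543608} \cdot 13980103929\right) \left(- \frac{1}{36207}\right) = - \frac{59667}{11281} + \left(4 - \frac{13980103929}{27543608}\right) \left(- \frac{1}{36207}\right) = - \frac{59667}{11281} - - \frac{13869929497}{997271414856} = - \frac{59667}{11281} + \frac{13869929497}{997271414856} = - \frac{59347726835557295}{11250218830990536}$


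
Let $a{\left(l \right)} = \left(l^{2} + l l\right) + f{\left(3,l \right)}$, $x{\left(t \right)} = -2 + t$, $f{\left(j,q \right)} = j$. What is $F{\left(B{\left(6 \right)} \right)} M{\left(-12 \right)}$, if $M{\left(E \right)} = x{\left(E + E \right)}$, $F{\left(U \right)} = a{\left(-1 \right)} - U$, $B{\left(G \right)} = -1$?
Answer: $-156$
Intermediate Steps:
$a{\left(l \right)} = 3 + 2 l^{2}$ ($a{\left(l \right)} = \left(l^{2} + l l\right) + 3 = \left(l^{2} + l^{2}\right) + 3 = 2 l^{2} + 3 = 3 + 2 l^{2}$)
$F{\left(U \right)} = 5 - U$ ($F{\left(U \right)} = \left(3 + 2 \left(-1\right)^{2}\right) - U = \left(3 + 2 \cdot 1\right) - U = \left(3 + 2\right) - U = 5 - U$)
$M{\left(E \right)} = -2 + 2 E$ ($M{\left(E \right)} = -2 + \left(E + E\right) = -2 + 2 E$)
$F{\left(B{\left(6 \right)} \right)} M{\left(-12 \right)} = \left(5 - -1\right) \left(-2 + 2 \left(-12\right)\right) = \left(5 + 1\right) \left(-2 - 24\right) = 6 \left(-26\right) = -156$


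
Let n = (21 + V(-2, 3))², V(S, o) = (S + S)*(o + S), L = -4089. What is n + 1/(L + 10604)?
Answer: 1882836/6515 ≈ 289.00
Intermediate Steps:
V(S, o) = 2*S*(S + o) (V(S, o) = (2*S)*(S + o) = 2*S*(S + o))
n = 289 (n = (21 + 2*(-2)*(-2 + 3))² = (21 + 2*(-2)*1)² = (21 - 4)² = 17² = 289)
n + 1/(L + 10604) = 289 + 1/(-4089 + 10604) = 289 + 1/6515 = 1882836/6515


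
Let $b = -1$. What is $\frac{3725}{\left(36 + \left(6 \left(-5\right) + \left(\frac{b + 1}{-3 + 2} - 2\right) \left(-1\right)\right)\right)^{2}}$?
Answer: $\frac{3725}{64} \approx 58.203$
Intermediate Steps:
$\frac{3725}{\left(36 + \left(6 \left(-5\right) + \left(\frac{b + 1}{-3 + 2} - 2\right) \left(-1\right)\right)\right)^{2}} = \frac{3725}{\left(36 + \left(6 \left(-5\right) + \left(\frac{-1 + 1}{-3 + 2} - 2\right) \left(-1\right)\right)\right)^{2}} = \frac{3725}{\left(36 - \left(30 - \left(\frac{0}{-1} - 2\right) \left(-1\right)\right)\right)^{2}} = \frac{3725}{\left(36 - \left(30 - \left(0 \left(-1\right) - 2\right) \left(-1\right)\right)\right)^{2}} = \frac{3725}{\left(36 - \left(30 - \left(0 - 2\right) \left(-1\right)\right)\right)^{2}} = \frac{3725}{\left(36 - 28\right)^{2}} = \frac{3725}{8^{2}} = \frac{3725}{64}$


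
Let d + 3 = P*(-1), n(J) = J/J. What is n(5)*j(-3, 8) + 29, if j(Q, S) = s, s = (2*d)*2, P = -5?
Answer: 37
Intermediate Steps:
n(J) = 1
d = 2 (d = -3 - 5*(-1) = -3 + 5 = 2)
s = 8 (s = (2*2)*2 = 4*2 = 8)
j(Q, S) = 8
n(5)*j(-3, 8) + 29 = 1*8 + 29 = 8 + 29 = 37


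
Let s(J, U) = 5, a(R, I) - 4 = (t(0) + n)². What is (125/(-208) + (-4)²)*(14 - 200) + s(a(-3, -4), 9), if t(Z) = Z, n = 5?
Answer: -297359/104 ≈ -2859.2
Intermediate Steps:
a(R, I) = 29 (a(R, I) = 4 + (0 + 5)² = 4 + 5² = 4 + 25 = 29)
(125/(-208) + (-4)²)*(14 - 200) + s(a(-3, -4), 9) = (125/(-208) + (-4)²)*(14 - 200) + 5 = (125*(-1/208) + 16)*(-186) + 5 = (-125/208 + 16)*(-186) + 5 = (3203/208)*(-186) + 5 = -297879/104 + 5 = -297359/104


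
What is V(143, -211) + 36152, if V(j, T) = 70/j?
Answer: 5169806/143 ≈ 36153.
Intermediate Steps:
V(143, -211) + 36152 = 70/143 + 36152 = 5169806/143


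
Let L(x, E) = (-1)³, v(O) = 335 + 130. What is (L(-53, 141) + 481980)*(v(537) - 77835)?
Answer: -37290715230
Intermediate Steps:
v(O) = 465
L(x, E) = -1
(L(-53, 141) + 481980)*(v(537) - 77835) = (-1 + 481980)*(465 - 77835) = 481979*(-77370) = -37290715230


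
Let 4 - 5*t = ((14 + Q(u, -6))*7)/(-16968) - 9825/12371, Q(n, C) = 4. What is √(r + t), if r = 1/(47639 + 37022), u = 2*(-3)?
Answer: √1074589123979938873648395/1057814643310 ≈ 0.97997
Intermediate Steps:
u = -6
r = 1/84661 ≈ 1.1812e-5
t = 23997949/24989420 (t = ⅘ - (((14 + 4)*7)/(-16968) - 9825/12371)/5 = ⅘ - ((18*7)*(-1/16968) - 9825*1/12371)/5 = ⅘ - (126*(-1/16968) - 9825/12371)/5 = ⅘ - (-3/404 - 9825/12371)/5 = ⅘ - ⅕*(-4006413/4997884) = ⅘ + 4006413/24989420 = 23997949/24989420 ≈ 0.96032)
√(r + t) = √(1/84661 + 23997949/24989420) = √(2031715349709/2115629286620) = √1074589123979938873648395/1057814643310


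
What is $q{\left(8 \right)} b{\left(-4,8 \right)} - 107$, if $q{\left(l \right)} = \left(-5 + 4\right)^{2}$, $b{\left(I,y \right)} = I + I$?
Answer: $-115$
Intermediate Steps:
$b{\left(I,y \right)} = 2 I$
$q{\left(l \right)} = 1$ ($q{\left(l \right)} = \left(-1\right)^{2} = 1$)
$q{\left(8 \right)} b{\left(-4,8 \right)} - 107 = 1 \cdot 2 \left(-4\right) - 107 = 1 \left(-8\right) - 107 = -8 - 107 = -115$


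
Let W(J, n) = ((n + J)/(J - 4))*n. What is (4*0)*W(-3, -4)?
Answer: 0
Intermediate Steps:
W(J, n) = n*(J + n)/(-4 + J) (W(J, n) = ((J + n)/(-4 + J))*n = n*(J + n)/(-4 + J))
(4*0)*W(-3, -4) = (4*0)*(-4*(-3 - 4)/(-4 - 3)) = 0*(-4*(-7)/(-7)) = 0*(-4*(-1/7)*(-7)) = 0*(-4) = 0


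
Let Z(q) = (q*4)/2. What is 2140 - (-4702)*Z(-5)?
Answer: -44880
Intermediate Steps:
Z(q) = 2*q (Z(q) = (4*q)*(1/2) = 2*q)
2140 - (-4702)*Z(-5) = 2140 - (-4702)*2*(-5) = 2140 - (-4702)*(-10) = 2140 - 1*47020 = 2140 - 47020 = -44880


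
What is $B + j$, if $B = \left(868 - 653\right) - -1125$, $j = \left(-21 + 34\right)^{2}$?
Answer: $1509$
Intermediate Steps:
$j = 169$ ($j = 13^{2} = 169$)
$B = 1340$ ($B = 215 + 1125 = 1340$)
$B + j = 1340 + 169 = 1509$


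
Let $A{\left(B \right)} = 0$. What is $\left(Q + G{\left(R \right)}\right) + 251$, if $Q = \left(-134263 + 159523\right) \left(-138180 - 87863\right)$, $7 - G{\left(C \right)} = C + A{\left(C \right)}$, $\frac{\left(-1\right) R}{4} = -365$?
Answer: $-5709847382$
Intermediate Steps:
$R = 1460$ ($R = \left(-4\right) \left(-365\right) = 1460$)
$G{\left(C \right)} = 7 - C$ ($G{\left(C \right)} = 7 - \left(C + 0\right) = 7 - C$)
$Q = -5709846180$ ($Q = 25260 \left(-226043\right) = -5709846180$)
$\left(Q + G{\left(R \right)}\right) + 251 = \left(-5709846180 + \left(7 - 1460\right)\right) + 251 = \left(-5709846180 - 1453\right) + 251 = -5709847633 + 251 = -5709847382$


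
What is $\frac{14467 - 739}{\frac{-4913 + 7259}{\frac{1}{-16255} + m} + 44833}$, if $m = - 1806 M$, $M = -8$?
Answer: $\frac{3224051536992}{10529168565317} \approx 0.3062$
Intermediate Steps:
$m = 14448$ ($m = \left(-1806\right) \left(-8\right) = 14448$)
$\frac{14467 - 739}{\frac{-4913 + 7259}{\frac{1}{-16255} + m} + 44833} = \frac{14467 - 739}{\frac{-4913 + 7259}{\frac{1}{-16255} + 14448} + 44833} = \frac{13728}{\frac{2346}{- \frac{1}{16255} + 14448} + 44833} = \frac{13728}{\frac{2346}{\frac{234852239}{16255}} + 44833} = \frac{13728}{2346 \cdot \frac{16255}{234852239} + 44833} = \frac{13728}{\frac{38134230}{234852239} + 44833} = \frac{13728}{\frac{10529168565317}{234852239}} = 13728 \cdot \frac{234852239}{10529168565317} = \frac{3224051536992}{10529168565317}$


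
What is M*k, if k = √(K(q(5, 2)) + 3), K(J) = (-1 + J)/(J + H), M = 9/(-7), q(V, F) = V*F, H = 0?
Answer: -9*√390/70 ≈ -2.5391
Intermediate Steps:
q(V, F) = F*V
M = -9/7 (M = 9*(-⅐) = -9/7 ≈ -1.2857)
K(J) = (-1 + J)/J (K(J) = (-1 + J)/(J + 0) = (-1 + J)/J)
k = √390/10 (k = √((-1 + 2*5)/((2*5)) + 3) = √((-1 + 10)/10 + 3) = √((⅒)*9 + 3) = √(9/10 + 3) = √(39/10) = √390/10 ≈ 1.9748)
M*k = -9*√390/70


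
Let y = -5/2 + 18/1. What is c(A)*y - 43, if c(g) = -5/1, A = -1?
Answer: -241/2 ≈ -120.50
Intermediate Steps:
y = 31/2 (y = -5*½ + 18*1 = -5/2 + 18 = 31/2 ≈ 15.500)
c(g) = -5 (c(g) = -5*1 = -5)
c(A)*y - 43 = -5*31/2 - 43 = -155/2 - 43 = -241/2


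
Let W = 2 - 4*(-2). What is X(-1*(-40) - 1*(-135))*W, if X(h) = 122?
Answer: 1220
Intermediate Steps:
W = 10 (W = 2 + 8 = 10)
X(-1*(-40) - 1*(-135))*W = 122*10 = 1220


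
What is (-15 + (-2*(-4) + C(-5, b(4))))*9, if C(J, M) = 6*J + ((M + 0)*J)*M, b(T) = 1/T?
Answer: -5373/16 ≈ -335.81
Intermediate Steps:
C(J, M) = 6*J + J*M**2 (C(J, M) = 6*J + (M*J)*M = 6*J + (J*M)*M = 6*J + J*M**2)
(-15 + (-2*(-4) + C(-5, b(4))))*9 = (-15 + (-2*(-4) - 5*(6 + (1/4)**2)))*9 = (-15 + (8 - 5*(6 + (1/4)**2)))*9 = (-15 + (8 - 5*(6 + 1/16)))*9 = (-15 + (8 - 5*97/16))*9 = (-15 + (8 - 485/16))*9 = (-15 - 357/16)*9 = -597/16*9 = -5373/16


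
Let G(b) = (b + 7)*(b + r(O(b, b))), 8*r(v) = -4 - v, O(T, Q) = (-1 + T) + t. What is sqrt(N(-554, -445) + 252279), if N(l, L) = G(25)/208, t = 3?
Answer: sqrt(1009129)/2 ≈ 502.28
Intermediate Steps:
O(T, Q) = 2 + T (O(T, Q) = (-1 + T) + 3 = 2 + T)
r(v) = -1/2 - v/8 (r(v) = (-4 - v)/8 = -1/2 - v/8)
G(b) = (7 + b)*(-3/4 + 7*b/8) (G(b) = (b + 7)*(b + (-1/2 - (2 + b)/8)) = (7 + b)*(b + (-1/2 + (-1/4 - b/8))) = (7 + b)*(b + (-3/4 - b/8)) = (7 + b)*(-3/4 + 7*b/8))
N(l, L) = 13/4 (N(l, L) = (-21/4 + (7/8)*25**2 + (43/8)*25)/208 = (-21/4 + (7/8)*625 + 1075/8)*(1/208) = (-21/4 + 4375/8 + 1075/8)*(1/208) = 676*(1/208) = 13/4)
sqrt(N(-554, -445) + 252279) = sqrt(13/4 + 252279) = sqrt(1009129/4) = sqrt(1009129)/2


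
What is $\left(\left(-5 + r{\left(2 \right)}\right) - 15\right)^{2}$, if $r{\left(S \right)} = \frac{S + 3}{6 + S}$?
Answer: $\frac{24025}{64} \approx 375.39$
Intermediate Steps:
$r{\left(S \right)} = \frac{3 + S}{6 + S}$
$\left(\left(-5 + r{\left(2 \right)}\right) - 15\right)^{2} = \left(\left(-5 + \frac{3 + 2}{6 + 2}\right) - 15\right)^{2} = \left(\left(-5 + \frac{1}{8} \cdot 5\right) - 15\right)^{2} = \left(\left(-5 + \frac{5}{8}\right) - 15\right)^{2} = \left(- \frac{35}{8} - 15\right)^{2} = \left(- \frac{155}{8}\right)^{2} = \frac{24025}{64}$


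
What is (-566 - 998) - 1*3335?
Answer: -4899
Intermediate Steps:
(-566 - 998) - 1*3335 = -1564 - 3335 = -4899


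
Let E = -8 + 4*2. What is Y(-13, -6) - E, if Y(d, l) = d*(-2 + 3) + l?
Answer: -19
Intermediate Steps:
Y(d, l) = d + l (Y(d, l) = d*1 + l = d + l)
E = 0 (E = -8 + 8 = 0)
Y(-13, -6) - E = (-13 - 6) - 1*0 = -19 + 0 = -19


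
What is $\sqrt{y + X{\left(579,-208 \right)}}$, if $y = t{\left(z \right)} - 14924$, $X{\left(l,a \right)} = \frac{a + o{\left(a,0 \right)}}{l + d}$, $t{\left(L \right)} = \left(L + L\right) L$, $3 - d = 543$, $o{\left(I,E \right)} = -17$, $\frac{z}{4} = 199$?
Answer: $\frac{3 \sqrt{23515453}}{13} \approx 1119.1$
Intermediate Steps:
$z = 796$ ($z = 4 \cdot 199 = 796$)
$d = -540$ ($d = 3 - 543 = -540$)
$t{\left(L \right)} = 2 L^{2}$ ($t{\left(L \right)} = 2 L L = 2 L^{2}$)
$X{\left(l,a \right)} = \frac{-17 + a}{-540 + l}$ ($X{\left(l,a \right)} = \frac{a - 17}{l - 540} = \frac{-17 + a}{-540 + l}$)
$y = 1252308$ ($y = 2 \cdot 796^{2} - 14924 = 2 \cdot 633616 - 14924 = 1267232 - 14924 = 1252308$)
$\sqrt{y + X{\left(579,-208 \right)}} = \sqrt{1252308 + \frac{-17 - 208}{-540 + 579}} = \sqrt{1252308 + \frac{1}{39} \left(-225\right)} = \sqrt{1252308 - \frac{75}{13}} = \sqrt{\frac{16279929}{13}} = \frac{3 \sqrt{23515453}}{13}$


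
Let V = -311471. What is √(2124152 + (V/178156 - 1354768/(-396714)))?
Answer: √663165476395094735783753043/17669244846 ≈ 1457.4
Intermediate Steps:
√(2124152 + (V/178156 - 1354768/(-396714))) = √(2124152 + (-311471/178156 - 1354768/(-396714))) = √(2124152 + (-311471*1/178156 - 1354768*(-1/396714))) = √(2124152 + (-311471/178156 + 677384/198357)) = √(2124152 + 58897570757/35338489692) = √(75064382453811941/35338489692) = √663165476395094735783753043/17669244846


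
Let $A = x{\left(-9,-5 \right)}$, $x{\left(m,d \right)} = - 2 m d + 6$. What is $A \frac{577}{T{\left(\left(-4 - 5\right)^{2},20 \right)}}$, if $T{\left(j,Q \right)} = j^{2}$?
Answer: $- \frac{16156}{2187} \approx -7.3873$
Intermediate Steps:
$x{\left(m,d \right)} = 6 - 2 d m$ ($x{\left(m,d \right)} = - 2 d m + 6 = 6 - 2 d m$)
$A = -84$ ($A = 6 - \left(-10\right) \left(-9\right) = 6 - 90 = -84$)
$A \frac{577}{T{\left(\left(-4 - 5\right)^{2},20 \right)}} = - 84 \frac{577}{\left(\left(-4 - 5\right)^{2}\right)^{2}} = - 84 \frac{577}{\left(\left(-9\right)^{2}\right)^{2}} = - 84 \frac{577}{81^{2}} = - 84 \cdot \frac{577}{6561} = - 84 \cdot 577 \cdot \frac{1}{6561} = \left(-84\right) \frac{577}{6561} = - \frac{16156}{2187}$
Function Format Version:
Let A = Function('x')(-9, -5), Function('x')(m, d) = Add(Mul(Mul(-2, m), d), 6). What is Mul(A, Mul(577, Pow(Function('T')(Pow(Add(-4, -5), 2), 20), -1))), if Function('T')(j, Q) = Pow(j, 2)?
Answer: Rational(-16156, 2187) ≈ -7.3873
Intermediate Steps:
Function('x')(m, d) = Add(6, Mul(-2, d, m)) (Function('x')(m, d) = Add(Mul(-2, d, m), 6) = Add(6, Mul(-2, d, m)))
A = -84 (A = Add(6, Mul(-2, -5, -9)) = Add(6, -90) = -84)
Mul(A, Mul(577, Pow(Function('T')(Pow(Add(-4, -5), 2), 20), -1))) = Mul(-84, Mul(577, Pow(Pow(Pow(Add(-4, -5), 2), 2), -1))) = Mul(-84, Mul(577, Pow(Pow(Pow(-9, 2), 2), -1))) = Mul(-84, Mul(577, Pow(Pow(81, 2), -1))) = Mul(-84, Mul(577, Pow(6561, -1))) = Mul(-84, Mul(577, Rational(1, 6561))) = Mul(-84, Rational(577, 6561)) = Rational(-16156, 2187)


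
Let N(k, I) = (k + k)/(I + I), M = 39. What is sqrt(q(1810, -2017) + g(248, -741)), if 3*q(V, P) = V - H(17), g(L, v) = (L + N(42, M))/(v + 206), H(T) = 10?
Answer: sqrt(29000694710)/6955 ≈ 24.485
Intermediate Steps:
N(k, I) = k/I (N(k, I) = (2*k)/((2*I)) = (2*k)*(1/(2*I)) = k/I)
g(L, v) = (14/13 + L)/(206 + v) (g(L, v) = (L + 42/39)/(v + 206) = (L + 42*(1/39))/(206 + v) = (L + 14/13)/(206 + v) = (14/13 + L)/(206 + v))
q(V, P) = -10/3 + V/3 (q(V, P) = (V - 1*10)/3 = (V - 10)/3 = (-10 + V)/3 = -10/3 + V/3)
sqrt(q(1810, -2017) + g(248, -741)) = sqrt((-10/3 + (1/3)*1810) + (14/13 + 248)/(206 - 741)) = sqrt((-10/3 + 1810/3) + (3238/13)/(-535)) = sqrt(600 - 1/535*3238/13) = sqrt(600 - 3238/6955) = sqrt(4169762/6955) = sqrt(29000694710)/6955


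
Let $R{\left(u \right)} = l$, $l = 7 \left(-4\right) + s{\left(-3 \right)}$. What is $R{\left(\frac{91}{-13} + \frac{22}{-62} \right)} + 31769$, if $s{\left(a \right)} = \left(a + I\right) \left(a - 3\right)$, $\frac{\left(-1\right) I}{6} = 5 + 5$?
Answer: $32119$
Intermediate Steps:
$I = -60$ ($I = - 6 \left(5 + 5\right) = \left(-6\right) 10 = -60$)
$s{\left(a \right)} = \left(-60 + a\right) \left(-3 + a\right)$ ($s{\left(a \right)} = \left(a - 60\right) \left(a - 3\right) = \left(-60 + a\right) \left(-3 + a\right)$)
$l = 350$ ($l = 7 \left(-4\right) + \left(180 + \left(-3\right)^{2} - -189\right) = -28 + \left(180 + 9 + 189\right) = -28 + 378 = 350$)
$R{\left(u \right)} = 350$
$R{\left(\frac{91}{-13} + \frac{22}{-62} \right)} + 31769 = 350 + 31769 = 32119$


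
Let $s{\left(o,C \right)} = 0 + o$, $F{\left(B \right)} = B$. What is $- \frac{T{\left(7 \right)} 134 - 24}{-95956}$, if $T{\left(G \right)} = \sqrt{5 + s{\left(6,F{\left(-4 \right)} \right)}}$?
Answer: $- \frac{6}{23989} + \frac{67 \sqrt{11}}{47978} \approx 0.0043815$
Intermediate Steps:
$s{\left(o,C \right)} = o$
$T{\left(G \right)} = \sqrt{11}$ ($T{\left(G \right)} = \sqrt{5 + 6} = \sqrt{11}$)
$- \frac{T{\left(7 \right)} 134 - 24}{-95956} = - \frac{\sqrt{11} \cdot 134 - 24}{-95956} = - \frac{\left(134 \sqrt{11} - 24\right) \left(-1\right)}{95956} = - \frac{\left(-24 + 134 \sqrt{11}\right) \left(-1\right)}{95956} = - (\frac{6}{23989} - \frac{67 \sqrt{11}}{47978}) = - \frac{6}{23989} + \frac{67 \sqrt{11}}{47978}$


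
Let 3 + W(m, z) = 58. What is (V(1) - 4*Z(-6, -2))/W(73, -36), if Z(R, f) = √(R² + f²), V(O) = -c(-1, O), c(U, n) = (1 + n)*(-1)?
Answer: 2/55 - 8*√10/55 ≈ -0.42360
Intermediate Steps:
W(m, z) = 55 (W(m, z) = -3 + 58 = 55)
c(U, n) = -1 - n
V(O) = 1 + O (V(O) = -(-1 - O) = 1 + O)
(V(1) - 4*Z(-6, -2))/W(73, -36) = ((1 + 1) - 4*√((-6)² + (-2)²))/55 = (2 - 4*√(36 + 4))*(1/55) = (2 - 8*√10)*(1/55) = 2/55 - 8*√10/55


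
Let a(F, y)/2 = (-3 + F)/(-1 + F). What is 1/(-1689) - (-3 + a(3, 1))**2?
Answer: -15202/1689 ≈ -9.0006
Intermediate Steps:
a(F, y) = 2*(-3 + F)/(-1 + F) (a(F, y) = 2*((-3 + F)/(-1 + F)) = 2*(-3 + F)/(-1 + F))
1/(-1689) - (-3 + a(3, 1))**2 = 1/(-1689) - (-3 + 2*(-3 + 3)/(-1 + 3))**2 = -1/1689 - (-3 + 2*0/2)**2 = -1/1689 - (-3 + 2*(1/2)*0)**2 = -1/1689 - (-3 + 0)**2 = -1/1689 - 1*(-3)**2 = -1/1689 - 1*9 = -1/1689 - 9 = -15202/1689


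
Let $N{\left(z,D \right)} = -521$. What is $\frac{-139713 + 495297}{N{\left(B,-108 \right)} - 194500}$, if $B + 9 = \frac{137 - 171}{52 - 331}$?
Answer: $- \frac{118528}{65007} \approx -1.8233$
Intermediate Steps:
$B = - \frac{2477}{279}$ ($B = -9 + \frac{137 - 171}{52 - 331} = -9 - \frac{34}{-279} = -9 - - \frac{34}{279} = -9 + \frac{34}{279} = - \frac{2477}{279} \approx -8.8781$)
$\frac{-139713 + 495297}{N{\left(B,-108 \right)} - 194500} = \frac{-139713 + 495297}{-521 - 194500} = \frac{355584}{-195021} = 355584 \left(- \frac{1}{195021}\right) = - \frac{118528}{65007}$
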